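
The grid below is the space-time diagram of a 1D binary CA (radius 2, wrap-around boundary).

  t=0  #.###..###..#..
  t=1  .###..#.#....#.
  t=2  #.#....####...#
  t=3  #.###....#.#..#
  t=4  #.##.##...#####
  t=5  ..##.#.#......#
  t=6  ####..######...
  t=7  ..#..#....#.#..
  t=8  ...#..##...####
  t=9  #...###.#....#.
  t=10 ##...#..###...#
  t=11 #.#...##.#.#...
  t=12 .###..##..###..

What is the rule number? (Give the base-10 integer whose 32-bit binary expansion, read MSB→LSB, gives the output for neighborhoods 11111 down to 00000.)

1104768833

  #####|.  b31=0 t=4,i=12
  ####.|#  b30=1 t=2,i=9
  ###.#|.  b29=0 t=4,i=0
  ###..|.  b28=0 t=0,i=4
  ##.##|.  b27=0 t=3,i=1
  ##.#.|.  b26=0 t=2,i=1
  ##..#|.  b25=0 t=0,i=5
  ##...|#  b24=1 t=2,i=11
  #.###|#  b23=1 t=0,i=2
  #.##.|#  b22=1 t=4,i=2
  #.#.#|.  b21=0 t=5,i=5
  #.#..|#  b20=1 t=1,i=8
  #..##|#  b19=1 t=0,i=6
  #..#.|.  b18=0 t=0,i=11
  #...#|.  b17=0 t=2,i=12
  #....|#  b16=1 t=1,i=10
  .####|.  b15=0 t=2,i=8
  .###.|#  b14=1 t=0,i=3
  .##.#|#  b13=1 t=2,i=0
  .##..|.  b12=0 t=4,i=6
  .#.##|#  b11=1 t=0,i=1
  .#.#.|#  b10=1 t=1,i=7
  .#..#|#  b9=1 t=0,i=13
  .#...|#  b8=1 t=1,i=9
  ..###|.  b7=0 t=0,i=7
  ..##.|#  b6=1 t=2,i=14
  ..#.#|.  b5=0 t=0,i=0
  ..#..|.  b4=0 t=0,i=12
  ...##|.  b3=0 t=2,i=6
  ...#.|.  b2=0 t=1,i=12
  ....#|.  b1=0 t=1,i=11
  .....|#  b0=1 t=5,i=10
  bits 01000001110110010110111101000001 = 1104768833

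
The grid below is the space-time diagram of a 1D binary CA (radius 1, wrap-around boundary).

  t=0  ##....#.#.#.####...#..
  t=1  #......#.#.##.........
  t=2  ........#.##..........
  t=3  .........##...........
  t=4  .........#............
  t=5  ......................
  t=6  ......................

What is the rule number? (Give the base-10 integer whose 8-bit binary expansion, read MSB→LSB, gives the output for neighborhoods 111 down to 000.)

40

  nb ###: next=.  (t=0,i=13, bit7=0)
  nb ##.: next=.  (t=0,i=1, bit6=0)
  nb #.#: next=#  (t=0,i=7, bit5=1)
  nb #..: next=.  (t=0,i=2, bit4=0)
  nb .##: next=#  (t=0,i=0, bit3=1)
  nb .#.: next=.  (t=0,i=6, bit2=0)
  nb ..#: next=.  (t=0,i=5, bit1=0)
  nb ...: next=.  (t=0,i=3, bit0=0)
  bits 00101000 = 40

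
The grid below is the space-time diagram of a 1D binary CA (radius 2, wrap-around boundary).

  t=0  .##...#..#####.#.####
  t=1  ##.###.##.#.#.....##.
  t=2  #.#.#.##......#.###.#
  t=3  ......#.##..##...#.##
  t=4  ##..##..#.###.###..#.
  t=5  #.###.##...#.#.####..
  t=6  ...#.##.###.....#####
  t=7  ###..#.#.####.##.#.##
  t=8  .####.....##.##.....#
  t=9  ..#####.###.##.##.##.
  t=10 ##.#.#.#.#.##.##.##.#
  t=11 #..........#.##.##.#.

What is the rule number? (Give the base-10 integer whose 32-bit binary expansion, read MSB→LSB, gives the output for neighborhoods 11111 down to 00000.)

1531953742

  nb #####: next=.  (t=0,i=11, bit31=0)
  nb ####.: next=#  (t=0,i=12, bit30=1)
  nb ###.#: next=.  (t=0,i=13, bit29=0)
  nb ###..: next=#  (t=4,i=16, bit28=1)
  nb ##.##: next=#  (t=0,i=0, bit27=1)
  nb ##.#.: next=.  (t=0,i=14, bit26=0)
  nb ##..#: next=#  (t=3,i=10, bit25=1)
  nb ##...: next=#  (t=0,i=3, bit24=1)
  nb #.###: next=.  (t=0,i=17, bit23=0)
  nb #.##.: next=#  (t=0,i=1, bit22=1)
  nb #.#.#: next=.  (t=0,i=15, bit21=0)
  nb #.#..: next=.  (t=1,i=12, bit20=0)
  nb #..##: next=#  (t=0,i=8, bit19=1)
  nb #..#.: next=#  (t=4,i=7, bit18=1)
  nb #...#: next=#  (t=0,i=4, bit17=1)
  nb #....: next=#  (t=1,i=14, bit16=1)
  nb .####: next=#  (t=0,i=10, bit15=1)
  nb .###.: next=#  (t=1,i=4, bit14=1)
  nb .##.#: next=.  (t=1,i=1, bit13=0)
  nb .##..: next=.  (t=0,i=2, bit12=0)
  nb .#.##: next=.  (t=0,i=16, bit11=0)
  nb .#.#.: next=.  (t=1,i=11, bit10=0)
  nb .#..#: next=#  (t=0,i=7, bit9=1)
  nb .#...: next=.  (t=1,i=13, bit8=0)
  nb ..###: next=.  (t=0,i=9, bit7=0)
  nb ..##.: next=#  (t=1,i=18, bit6=1)
  nb ..#.#: next=.  (t=2,i=14, bit5=0)
  nb ..#..: next=.  (t=0,i=6, bit4=0)
  nb ...##: next=#  (t=1,i=17, bit3=1)
  nb ...#.: next=#  (t=0,i=5, bit2=1)
  nb ....#: next=#  (t=1,i=16, bit1=1)
  nb .....: next=.  (t=1,i=15, bit0=0)
  bits 01011011010011111100001001001110 = 1531953742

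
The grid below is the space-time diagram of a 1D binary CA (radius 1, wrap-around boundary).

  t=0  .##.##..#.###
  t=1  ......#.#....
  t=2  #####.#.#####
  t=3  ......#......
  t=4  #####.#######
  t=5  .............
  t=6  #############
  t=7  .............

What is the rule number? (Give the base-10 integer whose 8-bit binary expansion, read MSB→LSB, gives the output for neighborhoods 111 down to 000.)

  ### -> .   bit 7 = 0  t=0,i=11
  ##. -> .   bit 6 = 0  t=0,i=2
  #.# -> .   bit 5 = 0  t=0,i=0
  #.. -> #   bit 4 = 1  t=0,i=6
  .## -> .   bit 3 = 0  t=0,i=1
  .#. -> #   bit 2 = 1  t=0,i=8
  ..# -> .   bit 1 = 0  t=0,i=7
  ... -> #   bit 0 = 1  t=1,i=0
  bits 00010101 = 21

21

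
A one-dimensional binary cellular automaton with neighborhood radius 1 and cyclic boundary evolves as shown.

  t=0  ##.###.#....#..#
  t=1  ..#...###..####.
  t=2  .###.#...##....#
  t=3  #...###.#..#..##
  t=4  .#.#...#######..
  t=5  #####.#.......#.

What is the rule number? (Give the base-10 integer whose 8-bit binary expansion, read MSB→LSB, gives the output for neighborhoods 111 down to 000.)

54

  ### -> .   bit 7 = 0  t=0,i=0
  ##. -> .   bit 6 = 0  t=0,i=1
  #.# -> #   bit 5 = 1  t=0,i=2
  #.. -> #   bit 4 = 1  t=0,i=8
  .## -> .   bit 3 = 0  t=0,i=3
  .#. -> #   bit 2 = 1  t=0,i=7
  ..# -> #   bit 1 = 1  t=0,i=11
  ... -> .   bit 0 = 0  t=0,i=9
  bits 00110110 = 54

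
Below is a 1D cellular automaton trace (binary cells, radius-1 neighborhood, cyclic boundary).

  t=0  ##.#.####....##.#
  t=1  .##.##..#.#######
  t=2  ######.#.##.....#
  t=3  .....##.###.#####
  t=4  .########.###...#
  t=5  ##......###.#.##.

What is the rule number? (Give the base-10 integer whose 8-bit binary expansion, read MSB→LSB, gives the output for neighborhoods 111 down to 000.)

  nb ###: next=.  (t=0,i=0, bit7=0)
  nb ##.: next=#  (t=0,i=1, bit6=1)
  nb #.#: next=#  (t=0,i=2, bit5=1)
  nb #..: next=.  (t=0,i=9, bit4=0)
  nb .##: next=#  (t=0,i=5, bit3=1)
  nb .#.: next=.  (t=0,i=3, bit2=0)
  nb ..#: next=#  (t=0,i=12, bit1=1)
  nb ...: next=#  (t=0,i=10, bit0=1)
  bits 01101011 = 107

107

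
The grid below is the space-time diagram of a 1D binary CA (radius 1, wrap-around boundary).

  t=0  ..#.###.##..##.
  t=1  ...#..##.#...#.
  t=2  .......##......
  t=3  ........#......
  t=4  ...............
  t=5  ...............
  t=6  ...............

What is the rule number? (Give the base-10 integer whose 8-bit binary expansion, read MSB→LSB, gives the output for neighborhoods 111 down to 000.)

  [7] ### => .  t=0,i=5
  [6] ##. => #  t=0,i=6
  [5] #.# => #  t=0,i=3
  [4] #.. => .  t=0,i=10
  [3] .## => .  t=0,i=4
  [2] .#. => .  t=0,i=2
  [1] ..# => .  t=0,i=1
  [0] ... => .  t=0,i=0
  bits 01100000 = 96

96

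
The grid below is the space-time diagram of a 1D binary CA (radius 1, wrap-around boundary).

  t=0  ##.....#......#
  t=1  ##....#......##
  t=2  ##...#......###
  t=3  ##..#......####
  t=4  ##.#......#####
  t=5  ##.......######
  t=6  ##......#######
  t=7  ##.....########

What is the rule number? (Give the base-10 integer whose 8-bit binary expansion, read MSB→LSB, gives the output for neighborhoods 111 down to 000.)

202

  nb ###: next=#  (t=0,i=0, bit7=1)
  nb ##.: next=#  (t=0,i=1, bit6=1)
  nb #.#: next=.  (t=4,i=2, bit5=0)
  nb #..: next=.  (t=0,i=2, bit4=0)
  nb .##: next=#  (t=0,i=14, bit3=1)
  nb .#.: next=.  (t=0,i=7, bit2=0)
  nb ..#: next=#  (t=0,i=6, bit1=1)
  nb ...: next=.  (t=0,i=3, bit0=0)
  bits 11001010 = 202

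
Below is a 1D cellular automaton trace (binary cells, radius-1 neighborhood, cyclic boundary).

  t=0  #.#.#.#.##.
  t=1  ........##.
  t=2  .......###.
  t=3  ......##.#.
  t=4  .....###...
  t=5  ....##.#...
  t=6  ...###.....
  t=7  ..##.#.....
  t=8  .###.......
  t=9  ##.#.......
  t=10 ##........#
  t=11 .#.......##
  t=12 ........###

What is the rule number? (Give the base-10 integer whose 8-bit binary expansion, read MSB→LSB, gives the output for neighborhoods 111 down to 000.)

  nb ###: next=.  (t=2,i=8, bit7=0)
  nb ##.: next=#  (t=0,i=9, bit6=1)
  nb #.#: next=.  (t=0,i=1, bit5=0)
  nb #..: next=.  (t=1,i=10, bit4=0)
  nb .##: next=#  (t=0,i=8, bit3=1)
  nb .#.: next=.  (t=0,i=0, bit2=0)
  nb ..#: next=#  (t=1,i=7, bit1=1)
  nb ...: next=.  (t=1,i=0, bit0=0)
  bits 01001010 = 74

74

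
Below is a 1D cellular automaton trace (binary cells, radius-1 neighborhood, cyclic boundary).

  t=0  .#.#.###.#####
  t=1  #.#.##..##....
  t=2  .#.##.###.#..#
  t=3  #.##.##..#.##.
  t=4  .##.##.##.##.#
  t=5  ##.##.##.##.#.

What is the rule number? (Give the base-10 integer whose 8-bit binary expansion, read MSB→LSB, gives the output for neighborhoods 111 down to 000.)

58

  ###|.  b7=0 t=0,i=6
  ##.|.  b6=0 t=0,i=7
  #.#|#  b5=1 t=0,i=0
  #..|#  b4=1 t=1,i=6
  .##|#  b3=1 t=0,i=5
  .#.|.  b2=0 t=0,i=1
  ..#|#  b1=1 t=1,i=7
  ...|.  b0=0 t=1,i=11
  bits 00111010 = 58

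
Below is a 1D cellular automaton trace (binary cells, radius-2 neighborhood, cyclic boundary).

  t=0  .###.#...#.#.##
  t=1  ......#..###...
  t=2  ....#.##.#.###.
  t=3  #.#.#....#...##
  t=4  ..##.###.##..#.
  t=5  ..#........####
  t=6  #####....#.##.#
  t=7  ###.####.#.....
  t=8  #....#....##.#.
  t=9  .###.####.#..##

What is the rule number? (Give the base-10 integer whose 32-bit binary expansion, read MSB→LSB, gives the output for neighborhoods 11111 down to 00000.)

  nb #####: next=#  (t=6,i=1, bit31=1)
  nb ####.: next=.  (t=5,i=13, bit30=0)
  nb ###.#: next=.  (t=0,i=3, bit29=0)
  nb ###..: next=#  (t=1,i=11, bit28=1)
  nb ##.##: next=.  (t=0,i=0, bit27=0)
  nb ##.#.: next=.  (t=0,i=4, bit26=0)
  nb ##..#: next=#  (t=4,i=11, bit25=1)
  nb ##...: next=#  (t=1,i=12, bit24=1)
  nb #.###: next=.  (t=0,i=1, bit23=0)
  nb #.##.: next=.  (t=0,i=13, bit22=0)
  nb #.#.#: next=#  (t=0,i=11, bit21=1)
  nb #.#..: next=.  (t=0,i=5, bit20=0)
  nb #..##: next=.  (t=1,i=8, bit19=0)
  nb #..#.: next=#  (t=4,i=12, bit18=1)
  nb #...#: next=.  (t=0,i=7, bit17=0)
  nb #....: next=#  (t=1,i=13, bit16=1)
  nb .####: next=#  (t=5,i=12, bit15=1)
  nb .###.: next=.  (t=0,i=2, bit14=0)
  nb .##.#: next=.  (t=0,i=14, bit13=0)
  nb .##..: next=.  (t=4,i=10, bit12=0)
  nb .#.##: next=.  (t=0,i=12, bit11=0)
  nb .#.#.: next=#  (t=0,i=10, bit10=1)
  nb .#..#: next=#  (t=1,i=7, bit9=1)
  nb .#...: next=#  (t=0,i=6, bit8=1)
  nb ..###: next=#  (t=1,i=9, bit7=1)
  nb ..##.: next=#  (t=4,i=2, bit6=1)
  nb ..#.#: next=#  (t=0,i=9, bit5=1)
  nb ..#..: next=#  (t=1,i=6, bit4=1)
  nb ...##: next=.  (t=3,i=12, bit3=0)
  nb ...#.: next=.  (t=0,i=8, bit2=0)
  nb ....#: next=#  (t=1,i=4, bit1=1)
  nb .....: next=.  (t=1,i=0, bit0=0)
  bits 10010011001001011000011111110010 = 2468710386

2468710386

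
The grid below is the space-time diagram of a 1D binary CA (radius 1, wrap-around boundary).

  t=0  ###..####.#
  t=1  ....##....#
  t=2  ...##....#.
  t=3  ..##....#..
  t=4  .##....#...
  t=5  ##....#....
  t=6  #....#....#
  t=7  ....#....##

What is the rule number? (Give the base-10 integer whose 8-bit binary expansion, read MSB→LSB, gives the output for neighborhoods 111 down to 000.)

  nb ###: next=.  (t=0,i=0, bit7=0)
  nb ##.: next=.  (t=0,i=2, bit6=0)
  nb #.#: next=.  (t=0,i=9, bit5=0)
  nb #..: next=.  (t=0,i=3, bit4=0)
  nb .##: next=#  (t=0,i=5, bit3=1)
  nb .#.: next=.  (t=1,i=10, bit2=0)
  nb ..#: next=#  (t=0,i=4, bit1=1)
  nb ...: next=.  (t=1,i=1, bit0=0)
  bits 00001010 = 10

10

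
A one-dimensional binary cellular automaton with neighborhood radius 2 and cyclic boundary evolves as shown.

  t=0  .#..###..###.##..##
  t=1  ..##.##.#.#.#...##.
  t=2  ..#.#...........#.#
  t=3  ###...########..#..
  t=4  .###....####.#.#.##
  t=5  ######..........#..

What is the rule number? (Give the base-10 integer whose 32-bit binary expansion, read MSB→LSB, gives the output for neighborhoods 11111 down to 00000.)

  nb #####: next=#  (t=3,i=8, bit31=1)
  nb ####.: next=.  (t=3,i=12, bit30=0)
  nb ###.#: next=.  (t=0,i=11, bit29=0)
  nb ###..: next=#  (t=0,i=6, bit28=1)
  nb ##.##: next=#  (t=0,i=12, bit27=1)
  nb ##.#.: next=.  (t=0,i=0, bit26=0)
  nb ##..#: next=.  (t=0,i=7, bit25=0)
  nb ##...: next=#  (t=1,i=18, bit24=1)
  nb #.###: next=#  (t=4,i=1, bit23=1)
  nb #.##.: next=.  (t=0,i=13, bit22=0)
  nb #.#.#: next=.  (t=1,i=8, bit21=0)
  nb #.#..: next=.  (t=0,i=1, bit20=0)
  nb #..##: next=#  (t=0,i=3, bit19=1)
  nb #..#.: next=#  (t=2,i=1, bit18=1)
  nb #...#: next=.  (t=1,i=0, bit17=0)
  nb #....: next=#  (t=2,i=6, bit16=1)
  nb .####: next=.  (t=3,i=7, bit15=0)
  nb .###.: next=#  (t=0,i=5, bit14=1)
  nb .##.#: next=.  (t=0,i=18, bit13=0)
  nb .##..: next=.  (t=0,i=14, bit12=0)
  nb .#.##: next=#  (t=4,i=16, bit11=1)
  nb .#.#.: next=.  (t=1,i=9, bit10=0)
  nb .#..#: next=#  (t=0,i=2, bit9=1)
  nb .#...: next=.  (t=1,i=13, bit8=0)
  nb ..###: next=.  (t=0,i=4, bit7=0)
  nb ..##.: next=#  (t=0,i=17, bit6=1)
  nb ..#.#: next=#  (t=2,i=2, bit5=1)
  nb ..#..: next=.  (t=3,i=16, bit4=0)
  nb ...##: next=.  (t=1,i=1, bit3=0)
  nb ...#.: next=.  (t=2,i=15, bit2=0)
  nb ....#: next=.  (t=2,i=14, bit1=0)
  nb .....: next=#  (t=2,i=7, bit0=1)
  bits 10011001100011010100101001100001 = 2576173665

2576173665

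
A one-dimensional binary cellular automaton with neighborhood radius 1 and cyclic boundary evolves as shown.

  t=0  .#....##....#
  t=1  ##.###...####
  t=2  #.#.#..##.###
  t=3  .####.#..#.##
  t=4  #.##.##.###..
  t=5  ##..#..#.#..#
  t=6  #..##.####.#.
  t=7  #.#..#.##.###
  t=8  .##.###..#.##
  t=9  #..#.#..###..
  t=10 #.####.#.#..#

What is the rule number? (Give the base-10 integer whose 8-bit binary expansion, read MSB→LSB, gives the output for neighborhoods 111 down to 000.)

167

  ###|#  b7=1 t=1,i=0
  ##.|.  b6=0 t=0,i=7
  #.#|#  b5=1 t=0,i=0
  #..|.  b4=0 t=0,i=2
  .##|.  b3=0 t=0,i=6
  .#.|#  b2=1 t=0,i=1
  ..#|#  b1=1 t=0,i=5
  ...|#  b0=1 t=0,i=3
  bits 10100111 = 167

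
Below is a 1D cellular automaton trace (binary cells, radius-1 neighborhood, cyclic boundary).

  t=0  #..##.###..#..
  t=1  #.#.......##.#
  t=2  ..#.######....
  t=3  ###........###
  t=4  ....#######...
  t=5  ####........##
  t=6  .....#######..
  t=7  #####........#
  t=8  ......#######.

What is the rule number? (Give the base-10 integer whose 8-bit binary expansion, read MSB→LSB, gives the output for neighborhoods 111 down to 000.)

  nb ###: next=.  (t=0,i=7, bit7=0)
  nb ##.: next=.  (t=0,i=4, bit6=0)
  nb #.#: next=.  (t=0,i=5, bit5=0)
  nb #..: next=.  (t=0,i=1, bit4=0)
  nb .##: next=.  (t=0,i=3, bit3=0)
  nb .#.: next=#  (t=0,i=0, bit2=1)
  nb ..#: next=#  (t=0,i=2, bit1=1)
  nb ...: next=#  (t=1,i=4, bit0=1)
  bits 00000111 = 7

7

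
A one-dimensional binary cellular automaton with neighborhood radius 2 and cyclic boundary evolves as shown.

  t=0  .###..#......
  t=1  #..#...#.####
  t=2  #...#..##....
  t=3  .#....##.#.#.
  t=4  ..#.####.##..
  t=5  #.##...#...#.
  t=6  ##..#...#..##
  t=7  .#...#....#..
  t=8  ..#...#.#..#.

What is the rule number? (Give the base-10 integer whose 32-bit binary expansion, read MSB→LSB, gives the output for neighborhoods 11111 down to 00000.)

824716651

  nb #####: next=.  (t=1,i=11, bit31=0)
  nb ####.: next=.  (t=1,i=12, bit30=0)
  nb ###.#: next=#  (t=4,i=7, bit29=1)
  nb ###..: next=#  (t=0,i=3, bit28=1)
  nb ##.##: next=.  (t=4,i=8, bit27=0)
  nb ##.#.: next=.  (t=3,i=8, bit26=0)
  nb ##..#: next=.  (t=0,i=4, bit25=0)
  nb ##...: next=#  (t=2,i=9, bit24=1)
  nb #.###: next=.  (t=1,i=9, bit23=0)
  nb #.##.: next=.  (t=4,i=9, bit22=0)
  nb #.#.#: next=#  (t=3,i=9, bit21=1)
  nb #.#..: next=.  (t=3,i=11, bit20=0)
  nb #..##: next=#  (t=2,i=6, bit19=1)
  nb #..#.: next=.  (t=0,i=5, bit18=0)
  nb #...#: next=.  (t=1,i=5, bit17=0)
  nb #....: next=.  (t=0,i=8, bit16=0)
  nb .####: next=.  (t=1,i=10, bit15=0)
  nb .###.: next=.  (t=0,i=2, bit14=0)
  nb .##.#: next=#  (t=3,i=7, bit13=1)
  nb .##..: next=.  (t=2,i=8, bit12=0)
  nb .#.##: next=#  (t=1,i=8, bit11=1)
  nb .#.#.: next=#  (t=3,i=10, bit10=1)
  nb .#..#: next=.  (t=2,i=5, bit9=0)
  nb .#...: next=#  (t=0,i=7, bit8=1)
  nb ..###: next=.  (t=0,i=1, bit7=0)
  nb ..##.: next=#  (t=2,i=7, bit6=1)
  nb ..#.#: next=#  (t=1,i=7, bit5=1)
  nb ..#..: next=.  (t=0,i=6, bit4=0)
  nb ...##: next=#  (t=0,i=0, bit3=1)
  nb ...#.: next=.  (t=1,i=6, bit2=0)
  nb ....#: next=#  (t=0,i=12, bit1=1)
  nb .....: next=#  (t=0,i=9, bit0=1)
  bits 00110001001010000010110101101011 = 824716651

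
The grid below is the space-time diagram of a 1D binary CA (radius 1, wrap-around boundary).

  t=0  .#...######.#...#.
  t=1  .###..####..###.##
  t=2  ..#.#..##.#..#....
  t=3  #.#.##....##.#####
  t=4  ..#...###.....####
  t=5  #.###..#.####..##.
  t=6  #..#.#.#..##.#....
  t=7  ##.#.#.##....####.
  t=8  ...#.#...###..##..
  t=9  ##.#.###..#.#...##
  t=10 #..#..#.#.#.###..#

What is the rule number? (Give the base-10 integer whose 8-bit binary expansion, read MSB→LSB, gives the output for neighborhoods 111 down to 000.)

  ### -> #   bit 7 = 1  t=0,i=6
  ##. -> .   bit 6 = 0  t=0,i=10
  #.# -> .   bit 5 = 0  t=0,i=11
  #.. -> #   bit 4 = 1  t=0,i=2
  .## -> .   bit 3 = 0  t=0,i=5
  .#. -> #   bit 2 = 1  t=0,i=1
  ..# -> .   bit 1 = 0  t=0,i=0
  ... -> #   bit 0 = 1  t=0,i=3
  bits 10010101 = 149

149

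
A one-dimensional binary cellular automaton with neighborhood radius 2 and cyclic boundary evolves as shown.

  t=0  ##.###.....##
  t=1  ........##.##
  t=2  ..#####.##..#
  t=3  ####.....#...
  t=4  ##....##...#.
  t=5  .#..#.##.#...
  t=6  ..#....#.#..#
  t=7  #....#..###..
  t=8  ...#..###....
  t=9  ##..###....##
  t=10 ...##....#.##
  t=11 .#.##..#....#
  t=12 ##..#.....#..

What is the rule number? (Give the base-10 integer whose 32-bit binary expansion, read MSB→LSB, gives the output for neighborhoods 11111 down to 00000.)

3847875

  ##### -> .   bit 31 = 0  t=2,i=4
  ####. -> .   bit 30 = 0  t=0,i=0
  ###.# -> .   bit 29 = 0  t=0,i=1
  ###.. -> .   bit 28 = 0  t=0,i=5
  ##.## -> .   bit 27 = 0  t=0,i=2
  ##.#. -> .   bit 26 = 0  t=5,i=8
  ##..# -> .   bit 25 = 0  t=2,i=10
  ##... -> .   bit 24 = 0  t=0,i=6
  #.### -> .   bit 23 = 0  t=0,i=3
  #.##. -> .   bit 22 = 0  t=1,i=11
  #.#.# -> #   bit 21 = 1  t=11,i=1
  #.#.. -> #   bit 20 = 1  t=5,i=9
  #..## -> #   bit 19 = 1  t=2,i=1
  #..#. -> .   bit 18 = 0  t=2,i=11
  #...# -> #   bit 17 = 1  t=3,i=11
  #.... -> .   bit 16 = 0  t=0,i=7
  .#### -> #   bit 15 = 1  t=0,i=12
  .###. -> .   bit 14 = 0  t=0,i=4
  .##.# -> #   bit 13 = 1  t=1,i=9
  .##.. -> #   bit 12 = 1  t=1,i=12
  .#.## -> .   bit 11 = 0  t=4,i=12
  .#.#. -> #   bit 10 = 1  t=6,i=8
  .#..# -> #   bit 9 = 1  t=2,i=0
  .#... -> .   bit 8 = 0  t=3,i=10
  ..### -> #   bit 7 = 1  t=0,i=11
  ..##. -> #   bit 6 = 1  t=1,i=8
  ..#.# -> .   bit 5 = 0  t=4,i=11
  ..#.. -> .   bit 4 = 0  t=2,i=12
  ...## -> .   bit 3 = 0  t=0,i=10
  ...#. -> .   bit 2 = 0  t=3,i=8
  ....# -> #   bit 1 = 1  t=0,i=9
  ..... -> #   bit 0 = 1  t=0,i=8
  bits 00000000001110101011011011000011 = 3847875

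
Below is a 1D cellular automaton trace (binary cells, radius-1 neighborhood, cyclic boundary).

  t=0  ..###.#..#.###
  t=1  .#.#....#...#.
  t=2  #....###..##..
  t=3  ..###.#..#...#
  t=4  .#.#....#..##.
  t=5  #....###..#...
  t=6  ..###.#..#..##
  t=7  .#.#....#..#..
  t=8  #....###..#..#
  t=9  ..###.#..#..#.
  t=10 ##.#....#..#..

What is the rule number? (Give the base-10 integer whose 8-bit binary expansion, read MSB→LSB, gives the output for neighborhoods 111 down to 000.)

  ###|#  b7=1 t=0,i=3
  ##.|.  b6=0 t=0,i=4
  #.#|.  b5=0 t=0,i=5
  #..|.  b4=0 t=0,i=0
  .##|.  b3=0 t=0,i=2
  .#.|.  b2=0 t=0,i=6
  ..#|#  b1=1 t=0,i=1
  ...|#  b0=1 t=1,i=5
  bits 10000011 = 131

131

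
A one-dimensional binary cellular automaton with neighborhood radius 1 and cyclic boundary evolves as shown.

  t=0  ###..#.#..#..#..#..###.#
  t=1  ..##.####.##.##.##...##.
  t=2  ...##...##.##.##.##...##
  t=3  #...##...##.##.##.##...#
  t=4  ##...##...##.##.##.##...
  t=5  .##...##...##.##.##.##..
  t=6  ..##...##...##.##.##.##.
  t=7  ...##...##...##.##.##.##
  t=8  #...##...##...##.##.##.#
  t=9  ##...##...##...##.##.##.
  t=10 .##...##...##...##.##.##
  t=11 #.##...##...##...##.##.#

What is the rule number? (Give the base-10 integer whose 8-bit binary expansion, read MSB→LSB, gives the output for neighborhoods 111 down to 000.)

  nb ###: next=.  (t=0,i=0, bit7=0)
  nb ##.: next=#  (t=0,i=2, bit6=1)
  nb #.#: next=#  (t=0,i=6, bit5=1)
  nb #..: next=#  (t=0,i=3, bit4=1)
  nb .##: next=.  (t=0,i=19, bit3=0)
  nb .#.: next=#  (t=0,i=5, bit2=1)
  nb ..#: next=.  (t=0,i=4, bit1=0)
  nb ...: next=.  (t=1,i=0, bit0=0)
  bits 01110100 = 116

116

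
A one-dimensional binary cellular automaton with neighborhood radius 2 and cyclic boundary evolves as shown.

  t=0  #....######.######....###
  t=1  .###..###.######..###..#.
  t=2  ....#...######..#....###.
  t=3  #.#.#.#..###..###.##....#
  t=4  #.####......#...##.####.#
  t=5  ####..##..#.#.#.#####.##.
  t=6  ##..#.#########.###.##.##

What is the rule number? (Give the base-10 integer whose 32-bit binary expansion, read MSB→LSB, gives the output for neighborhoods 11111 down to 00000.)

  [31] ##### => #  t=0,i=7
  [30] ####. => .  t=0,i=9
  [29] ###.# => #  t=0,i=10
  [28] ###.. => .  t=0,i=0
  [27] ##.## => #  t=0,i=11
  [26] ##.#. => .  t=3,i=1
  [25] ##..# => #  t=1,i=4
  [24] ##... => #  t=0,i=1
  [23] #.### => #  t=0,i=12
  [22] #.##. => .  t=3,i=18
  [21] #.#.# => #  t=3,i=2
  [20] #.#.. => .  t=3,i=6
  [19] #..## => .  t=1,i=0
  [18] #..#. => #  t=1,i=22
  [17] #...# => #  t=2,i=6
  [16] #.... => #  t=0,i=2
  [15] .#### => #  t=0,i=6
  [14] .###. => .  t=1,i=2
  [13] .##.# => #  t=3,i=0
  [12] .##.. => #  t=3,i=19
  [11] .#.## => .  t=5,i=15
  [10] .#.#. => #  t=3,i=3
  [9] .#..# => .  t=1,i=24
  [8] .#... => .  t=2,i=5
  [7] ..### => .  t=0,i=5
  [6] ..##. => #  t=3,i=24
  [5] ..#.# => #  t=5,i=10
  [4] ..#.. => #  t=1,i=23
  [3] ...## => .  t=0,i=4
  [2] ...#. => .  t=2,i=3
  [1] ....# => #  t=0,i=3
  [0] ..... => .  t=2,i=1
  bits 10101011101001111011010001110010 = 2879894642

2879894642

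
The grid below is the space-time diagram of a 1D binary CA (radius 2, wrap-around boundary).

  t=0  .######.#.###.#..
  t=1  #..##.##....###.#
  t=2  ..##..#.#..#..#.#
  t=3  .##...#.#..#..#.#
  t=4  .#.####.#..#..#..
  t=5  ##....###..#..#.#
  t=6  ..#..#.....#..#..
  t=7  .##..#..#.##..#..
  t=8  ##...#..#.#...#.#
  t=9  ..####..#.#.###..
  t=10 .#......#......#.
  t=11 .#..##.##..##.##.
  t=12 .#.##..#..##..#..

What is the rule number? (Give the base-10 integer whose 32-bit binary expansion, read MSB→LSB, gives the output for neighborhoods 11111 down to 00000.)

2774139005

  nb #####: next=#  (t=0,i=3, bit31=1)
  nb ####.: next=.  (t=0,i=5, bit30=0)
  nb ###.#: next=#  (t=0,i=6, bit29=1)
  nb ###..: next=.  (t=5,i=1, bit28=0)
  nb ##.##: next=.  (t=1,i=5, bit27=0)
  nb ##.#.: next=#  (t=0,i=7, bit26=1)
  nb ##..#: next=.  (t=1,i=1, bit25=0)
  nb ##...: next=#  (t=1,i=8, bit24=1)
  nb #.###: next=.  (t=0,i=10, bit23=0)
  nb #.##.: next=#  (t=1,i=6, bit22=1)
  nb #.#.#: next=.  (t=0,i=8, bit21=0)
  nb #.#..: next=#  (t=0,i=14, bit20=1)
  nb #..##: next=#  (t=1,i=2, bit19=1)
  nb #..#.: next=.  (t=2,i=5, bit18=0)
  nb #...#: next=#  (t=0,i=16, bit17=1)
  nb #....: next=.  (t=1,i=9, bit16=0)
  nb .####: next=.  (t=0,i=2, bit15=0)
  nb .###.: next=.  (t=0,i=11, bit14=0)
  nb .##.#: next=.  (t=1,i=4, bit13=0)
  nb .##..: next=.  (t=1,i=0, bit12=0)
  nb .#.##: next=.  (t=0,i=9, bit11=0)
  nb .#.#.: next=.  (t=2,i=7, bit10=0)
  nb .#..#: next=.  (t=2,i=0, bit9=0)
  nb .#...: next=.  (t=0,i=15, bit8=0)
  nb ..###: next=.  (t=0,i=1, bit7=0)
  nb ..##.: next=#  (t=1,i=3, bit6=1)
  nb ..#.#: next=#  (t=2,i=6, bit5=1)
  nb ..#..: next=#  (t=2,i=11, bit4=1)
  nb ...##: next=#  (t=0,i=0, bit3=1)
  nb ...#.: next=#  (t=3,i=5, bit2=1)
  nb ....#: next=.  (t=1,i=10, bit1=0)
  nb .....: next=#  (t=6,i=8, bit0=1)
  bits 10100101010110100000000001111101 = 2774139005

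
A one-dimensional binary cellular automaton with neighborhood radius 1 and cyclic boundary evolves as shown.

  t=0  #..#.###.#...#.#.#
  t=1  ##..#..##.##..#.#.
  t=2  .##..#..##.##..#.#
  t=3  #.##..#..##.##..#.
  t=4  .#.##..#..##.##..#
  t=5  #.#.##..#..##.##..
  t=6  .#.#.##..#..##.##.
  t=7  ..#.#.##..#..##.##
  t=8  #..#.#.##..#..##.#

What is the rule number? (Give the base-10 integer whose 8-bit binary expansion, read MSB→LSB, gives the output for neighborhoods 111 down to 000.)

  ###|.  b7=0 t=0,i=6
  ##.|#  b6=1 t=0,i=0
  #.#|#  b5=1 t=0,i=4
  #..|#  b4=1 t=0,i=1
  .##|.  b3=0 t=0,i=5
  .#.|.  b2=0 t=0,i=3
  ..#|.  b1=0 t=0,i=2
  ...|#  b0=1 t=0,i=11
  bits 01110001 = 113

113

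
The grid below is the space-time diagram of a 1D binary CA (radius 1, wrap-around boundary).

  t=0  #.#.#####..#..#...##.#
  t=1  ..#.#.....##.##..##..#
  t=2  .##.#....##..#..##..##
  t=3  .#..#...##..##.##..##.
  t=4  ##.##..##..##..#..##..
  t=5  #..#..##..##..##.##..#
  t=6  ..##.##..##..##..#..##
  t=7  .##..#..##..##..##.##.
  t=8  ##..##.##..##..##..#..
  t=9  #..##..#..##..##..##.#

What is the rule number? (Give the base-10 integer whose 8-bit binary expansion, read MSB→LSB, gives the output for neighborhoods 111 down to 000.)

14

  nb ###: next=.  (t=0,i=5, bit7=0)
  nb ##.: next=.  (t=0,i=0, bit6=0)
  nb #.#: next=.  (t=0,i=1, bit5=0)
  nb #..: next=.  (t=0,i=9, bit4=0)
  nb .##: next=#  (t=0,i=4, bit3=1)
  nb .#.: next=#  (t=0,i=2, bit2=1)
  nb ..#: next=#  (t=0,i=10, bit1=1)
  nb ...: next=.  (t=0,i=16, bit0=0)
  bits 00001110 = 14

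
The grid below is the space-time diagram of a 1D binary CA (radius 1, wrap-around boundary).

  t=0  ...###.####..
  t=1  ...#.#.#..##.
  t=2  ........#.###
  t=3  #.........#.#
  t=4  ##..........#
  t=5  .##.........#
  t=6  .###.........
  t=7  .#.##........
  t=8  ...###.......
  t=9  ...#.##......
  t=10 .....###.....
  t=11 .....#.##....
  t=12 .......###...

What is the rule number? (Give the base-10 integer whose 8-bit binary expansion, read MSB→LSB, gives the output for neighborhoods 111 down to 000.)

  ### -> .   bit 7 = 0  t=0,i=4
  ##. -> #   bit 6 = 1  t=0,i=5
  #.# -> .   bit 5 = 0  t=0,i=6
  #.. -> #   bit 4 = 1  t=0,i=11
  .## -> #   bit 3 = 1  t=0,i=3
  .#. -> .   bit 2 = 0  t=1,i=3
  ..# -> .   bit 1 = 0  t=0,i=2
  ... -> .   bit 0 = 0  t=0,i=0
  bits 01011000 = 88

88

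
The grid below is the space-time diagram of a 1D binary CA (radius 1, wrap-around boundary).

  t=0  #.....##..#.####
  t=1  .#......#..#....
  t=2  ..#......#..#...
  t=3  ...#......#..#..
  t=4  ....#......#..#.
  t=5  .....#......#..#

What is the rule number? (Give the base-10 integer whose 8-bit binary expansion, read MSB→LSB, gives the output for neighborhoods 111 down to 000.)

48

  ###|.  b7=0 t=0,i=13
  ##.|.  b6=0 t=0,i=0
  #.#|#  b5=1 t=0,i=11
  #..|#  b4=1 t=0,i=1
  .##|.  b3=0 t=0,i=6
  .#.|.  b2=0 t=0,i=10
  ..#|.  b1=0 t=0,i=5
  ...|.  b0=0 t=0,i=2
  bits 00110000 = 48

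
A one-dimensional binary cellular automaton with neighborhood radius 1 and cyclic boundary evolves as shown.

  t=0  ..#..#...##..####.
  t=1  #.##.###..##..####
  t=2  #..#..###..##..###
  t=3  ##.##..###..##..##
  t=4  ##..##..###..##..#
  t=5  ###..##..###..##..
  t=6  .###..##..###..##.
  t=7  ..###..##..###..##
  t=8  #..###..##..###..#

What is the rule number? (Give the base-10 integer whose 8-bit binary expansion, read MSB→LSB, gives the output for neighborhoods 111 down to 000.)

  ### -> #   bit 7 = 1  t=0,i=14
  ##. -> #   bit 6 = 1  t=0,i=10
  #.# -> .   bit 5 = 0  t=1,i=1
  #.. -> #   bit 4 = 1  t=0,i=3
  .## -> .   bit 3 = 0  t=0,i=9
  .#. -> #   bit 2 = 1  t=0,i=2
  ..# -> .   bit 1 = 0  t=0,i=1
  ... -> #   bit 0 = 1  t=0,i=0
  bits 11010101 = 213

213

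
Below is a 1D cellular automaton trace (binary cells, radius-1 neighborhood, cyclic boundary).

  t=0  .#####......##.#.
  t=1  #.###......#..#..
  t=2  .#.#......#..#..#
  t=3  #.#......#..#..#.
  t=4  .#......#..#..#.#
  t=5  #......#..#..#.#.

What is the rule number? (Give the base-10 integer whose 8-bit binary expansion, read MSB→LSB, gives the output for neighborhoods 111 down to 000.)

162

  ### -> #   bit 7 = 1  t=0,i=2
  ##. -> .   bit 6 = 0  t=0,i=5
  #.# -> #   bit 5 = 1  t=0,i=14
  #.. -> .   bit 4 = 0  t=0,i=6
  .## -> .   bit 3 = 0  t=0,i=1
  .#. -> .   bit 2 = 0  t=0,i=15
  ..# -> #   bit 1 = 1  t=0,i=0
  ... -> .   bit 0 = 0  t=0,i=7
  bits 10100010 = 162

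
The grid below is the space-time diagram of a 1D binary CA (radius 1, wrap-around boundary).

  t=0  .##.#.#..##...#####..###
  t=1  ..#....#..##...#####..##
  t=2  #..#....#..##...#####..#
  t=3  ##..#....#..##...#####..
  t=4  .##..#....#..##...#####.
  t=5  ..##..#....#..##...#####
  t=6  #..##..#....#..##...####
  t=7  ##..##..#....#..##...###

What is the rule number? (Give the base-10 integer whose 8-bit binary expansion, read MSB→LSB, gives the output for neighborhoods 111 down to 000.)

  ### -> #   bit 7 = 1  t=0,i=15
  ##. -> #   bit 6 = 1  t=0,i=2
  #.# -> .   bit 5 = 0  t=0,i=0
  #.. -> #   bit 4 = 1  t=0,i=7
  .## -> .   bit 3 = 0  t=0,i=1
  .#. -> .   bit 2 = 0  t=0,i=4
  ..# -> .   bit 1 = 0  t=0,i=8
  ... -> .   bit 0 = 0  t=0,i=12
  bits 11010000 = 208

208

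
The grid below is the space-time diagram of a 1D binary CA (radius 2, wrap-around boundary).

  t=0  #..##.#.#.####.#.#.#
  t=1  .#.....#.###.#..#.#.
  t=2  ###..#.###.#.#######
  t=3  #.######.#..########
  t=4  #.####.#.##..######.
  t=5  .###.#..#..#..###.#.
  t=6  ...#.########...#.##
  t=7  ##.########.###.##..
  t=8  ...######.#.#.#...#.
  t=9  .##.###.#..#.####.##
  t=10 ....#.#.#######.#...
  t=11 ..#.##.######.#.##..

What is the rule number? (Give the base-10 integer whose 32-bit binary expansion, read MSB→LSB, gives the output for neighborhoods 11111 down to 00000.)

3012988730

  [31] ##### => #  t=2,i=0
  [30] ####. => .  t=0,i=12
  [29] ###.# => #  t=0,i=13
  [28] ###.. => #  t=2,i=2
  [27] ##.## => .  t=3,i=1
  [26] ##.#. => .  t=0,i=5
  [25] ##..# => #  t=0,i=1
  [24] ##... => #  t=6,i=0
  [23] #.### => #  t=0,i=10
  [22] #.##. => .  t=0,i=19
  [21] #.#.# => .  t=0,i=6
  [20] #.#.. => #  t=1,i=13
  [19] #..## => .  t=0,i=2
  [18] #..#. => #  t=1,i=0
  [17] #...# => #  t=6,i=1
  [16] #.... => .  t=1,i=3
  [15] .#### => #  t=0,i=11
  [14] .###. => .  t=1,i=10
  [13] .##.# => .  t=0,i=4
  [12] .##.. => .  t=0,i=0
  [11] .#.## => #  t=0,i=9
  [10] .#.#. => #  t=0,i=7
  [9] .#..# => #  t=1,i=14
  [8] .#... => #  t=1,i=2
  [7] ..### => .  t=3,i=12
  [6] ..##. => .  t=0,i=3
  [5] ..#.# => #  t=1,i=7
  [4] ..#.. => #  t=1,i=1
  [3] ...## => #  t=8,i=2
  [2] ...#. => .  t=1,i=6
  [1] ....# => #  t=1,i=5
  [0] ..... => .  t=1,i=4
  bits 10110011100101101000111100111010 = 3012988730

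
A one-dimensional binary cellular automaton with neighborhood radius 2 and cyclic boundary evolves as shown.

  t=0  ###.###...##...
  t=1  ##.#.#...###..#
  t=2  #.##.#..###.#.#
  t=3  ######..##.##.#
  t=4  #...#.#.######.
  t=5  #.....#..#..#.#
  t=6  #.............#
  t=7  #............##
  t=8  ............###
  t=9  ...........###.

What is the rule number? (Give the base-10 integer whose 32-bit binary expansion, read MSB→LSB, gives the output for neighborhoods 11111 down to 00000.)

  ##### -> .   bit 31 = 0  t=3,i=1
  ####. -> #   bit 30 = 1  t=3,i=4
  ###.# -> .   bit 29 = 0  t=0,i=2
  ###.. -> .   bit 28 = 0  t=0,i=6
  ##.## -> #   bit 27 = 1  t=0,i=3
  ##.#. -> #   bit 26 = 1  t=1,i=2
  ##..# -> #   bit 25 = 1  t=1,i=12
  ##... -> .   bit 24 = 0  t=0,i=7
  #.### -> .   bit 23 = 0  t=0,i=4
  #.##. -> #   bit 22 = 1  t=2,i=2
  #.#.# -> #   bit 21 = 1  t=1,i=3
  #.#.. -> #   bit 20 = 1  t=1,i=5
  #..## -> .   bit 19 = 0  t=1,i=13
  #..#. -> .   bit 18 = 0  t=5,i=8
  #...# -> .   bit 17 = 0  t=0,i=8
  #.... -> .   bit 16 = 0  t=5,i=2
  .#### -> #   bit 15 = 1  t=3,i=0
  .###. -> #   bit 14 = 1  t=0,i=1
  .##.# -> #   bit 13 = 1  t=2,i=0
  .##.. -> #   bit 12 = 1  t=0,i=11
  .#.## -> .   bit 11 = 0  t=2,i=13
  .#.#. -> .   bit 10 = 0  t=1,i=4
  .#..# -> .   bit 9 = 0  t=2,i=6
  .#... -> .   bit 8 = 0  t=1,i=6
  ..### -> #   bit 7 = 1  t=0,i=0
  ..##. -> #   bit 6 = 1  t=0,i=10
  ..#.# -> .   bit 5 = 0  t=4,i=4
  ..#.. -> .   bit 4 = 0  t=5,i=6
  ...## -> #   bit 3 = 1  t=0,i=9
  ...#. -> .   bit 2 = 0  t=4,i=3
  ....# -> .   bit 1 = 0  t=5,i=4
  ..... -> .   bit 0 = 0  t=5,i=3
  bits 01001110011100001111000011001000 = 1316024520

1316024520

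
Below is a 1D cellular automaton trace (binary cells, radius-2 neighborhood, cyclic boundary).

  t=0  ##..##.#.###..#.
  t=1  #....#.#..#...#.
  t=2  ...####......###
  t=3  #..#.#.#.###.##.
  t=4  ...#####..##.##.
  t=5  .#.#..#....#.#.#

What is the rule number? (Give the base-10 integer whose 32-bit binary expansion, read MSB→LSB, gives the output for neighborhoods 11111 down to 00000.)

  [31] ##### => .  t=4,i=5
  [30] ####. => #  t=2,i=5
  [29] ###.# => #  t=3,i=11
  [28] ###.. => .  t=0,i=11
  [27] ##.## => .  t=3,i=12
  [26] ##.#. => .  t=0,i=6
  [25] ##..# => .  t=0,i=2
  [24] ##... => #  t=2,i=0
  [23] #.### => .  t=0,i=9
  [22] #.##. => #  t=0,i=0
  [21] #.#.# => #  t=0,i=7
  [20] #.#.. => .  t=1,i=0
  [19] #..## => .  t=0,i=3
  [18] #..#. => .  t=0,i=13
  [17] #...# => .  t=1,i=12
  [16] #.... => .  t=1,i=2
  [15] .#### => .  t=2,i=4
  [14] .###. => #  t=0,i=10
  [13] .##.# => #  t=0,i=5
  [12] .##.. => .  t=0,i=1
  [11] .#.## => .  t=0,i=8
  [10] .#.#. => #  t=1,i=6
  [9] .#..# => .  t=1,i=8
  [8] .#... => .  t=1,i=1
  [7] ..### => #  t=2,i=3
  [6] ..##. => .  t=0,i=4
  [5] ..#.# => #  t=0,i=14
  [4] ..#.. => .  t=1,i=10
  [3] ...## => .  t=2,i=2
  [2] ...#. => #  t=1,i=4
  [1] ....# => #  t=1,i=3
  [0] ..... => #  t=2,i=9
  bits 01100001011000000110010010100111 = 1633707175

1633707175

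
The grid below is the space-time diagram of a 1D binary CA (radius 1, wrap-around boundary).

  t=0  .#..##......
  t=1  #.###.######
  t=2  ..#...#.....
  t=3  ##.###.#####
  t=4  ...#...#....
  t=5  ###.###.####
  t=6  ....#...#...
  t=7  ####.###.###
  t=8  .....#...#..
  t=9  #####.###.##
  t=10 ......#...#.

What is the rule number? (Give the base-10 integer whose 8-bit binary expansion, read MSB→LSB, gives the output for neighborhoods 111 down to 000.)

  ###|.  b7=0 t=1,i=3
  ##.|.  b6=0 t=0,i=5
  #.#|.  b5=0 t=1,i=1
  #..|#  b4=1 t=0,i=2
  .##|#  b3=1 t=0,i=4
  .#.|.  b2=0 t=0,i=1
  ..#|#  b1=1 t=0,i=0
  ...|#  b0=1 t=0,i=7
  bits 00011011 = 27

27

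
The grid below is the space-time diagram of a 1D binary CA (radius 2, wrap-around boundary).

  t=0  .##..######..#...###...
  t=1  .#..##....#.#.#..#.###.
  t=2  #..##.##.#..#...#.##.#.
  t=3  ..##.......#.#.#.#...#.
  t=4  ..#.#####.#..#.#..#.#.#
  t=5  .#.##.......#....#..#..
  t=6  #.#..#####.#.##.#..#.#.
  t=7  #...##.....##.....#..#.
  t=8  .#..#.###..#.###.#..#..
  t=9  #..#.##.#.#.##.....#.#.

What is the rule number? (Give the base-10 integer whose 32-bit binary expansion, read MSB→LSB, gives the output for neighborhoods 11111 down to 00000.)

296552901

  ##### -> .   bit 31 = 0  t=0,i=7
  ####. -> .   bit 30 = 0  t=0,i=9
  ###.# -> .   bit 29 = 0  t=4,i=8
  ###.. -> #   bit 28 = 1  t=0,i=10
  ##.## -> .   bit 27 = 0  t=2,i=5
  ##.#. -> .   bit 26 = 0  t=2,i=8
  ##..# -> .   bit 25 = 0  t=0,i=3
  ##... -> #   bit 24 = 1  t=0,i=20
  #.### -> #   bit 23 = 1  t=1,i=19
  #.##. -> .   bit 22 = 0  t=2,i=6
  #.#.# -> #   bit 21 = 1  t=1,i=12
  #.#.. -> .   bit 20 = 0  t=1,i=14
  #..## -> #   bit 19 = 1  t=0,i=4
  #..#. -> #   bit 18 = 1  t=0,i=12
  #...# -> .   bit 17 = 0  t=0,i=15
  #.... -> #   bit 16 = 1  t=0,i=21
  .#### -> .   bit 15 = 0  t=0,i=6
  .###. -> .   bit 14 = 0  t=0,i=18
  .##.# -> .   bit 13 = 0  t=2,i=4
  .##.. -> .   bit 12 = 0  t=0,i=2
  .#.## -> #   bit 11 = 1  t=1,i=18
  .#.#. -> .   bit 10 = 0  t=1,i=11
  .#..# -> .   bit 9 = 0  t=1,i=2
  .#... -> #   bit 8 = 1  t=0,i=14
  ..### -> #   bit 7 = 1  t=0,i=5
  ..##. -> #   bit 6 = 1  t=0,i=1
  ..#.# -> .   bit 5 = 0  t=1,i=10
  ..#.. -> .   bit 4 = 0  t=0,i=13
  ...## -> .   bit 3 = 0  t=0,i=0
  ...#. -> #   bit 2 = 1  t=1,i=9
  ....# -> .   bit 1 = 0  t=0,i=22
  ..... -> #   bit 0 = 1  t=3,i=6
  bits 00010001101011010000100111000101 = 296552901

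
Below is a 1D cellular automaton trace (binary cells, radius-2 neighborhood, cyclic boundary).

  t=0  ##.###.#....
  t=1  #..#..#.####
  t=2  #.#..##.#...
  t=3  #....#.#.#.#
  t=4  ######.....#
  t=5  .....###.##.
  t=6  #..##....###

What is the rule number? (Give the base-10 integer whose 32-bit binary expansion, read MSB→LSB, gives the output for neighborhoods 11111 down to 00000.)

365236590

  #####|.  b31=0 t=1,i=10
  ####.|.  b30=0 t=1,i=11
  ###.#|.  b29=0 t=0,i=5
  ###..|#  b28=1 t=1,i=0
  ##.##|.  b27=0 t=0,i=2
  ##.#.|#  b26=1 t=0,i=6
  ##..#|.  b25=0 t=1,i=1
  ##...|#  b24=1 t=3,i=1
  #.###|#  b23=1 t=0,i=3
  #.##.|#  b22=1 t=3,i=11
  #.#.#|.  b21=0 t=3,i=7
  #.#..|.  b20=0 t=0,i=7
  #..##|.  b19=0 t=2,i=4
  #..#.|#  b18=1 t=1,i=2
  #...#|.  b17=0 t=2,i=10
  #....|#  b16=1 t=0,i=9
  .####|.  b15=0 t=1,i=9
  .###.|.  b14=0 t=0,i=4
  .##.#|.  b13=0 t=0,i=1
  .##..|#  b12=1 t=3,i=0
  .#.##|.  b11=0 t=1,i=7
  .#.#.|.  b10=0 t=2,i=1
  .#..#|.  b9=0 t=1,i=4
  .#...|#  b8=1 t=0,i=8
  ..###|.  b7=0 t=4,i=11
  ..##.|#  b6=1 t=0,i=0
  ..#.#|#  b5=1 t=1,i=6
  ..#..|.  b4=0 t=1,i=3
  ...##|#  b3=1 t=0,i=11
  ...#.|#  b2=1 t=2,i=11
  ....#|#  b1=1 t=0,i=10
  .....|.  b0=0 t=4,i=8
  bits 00010101110001010001000101101110 = 365236590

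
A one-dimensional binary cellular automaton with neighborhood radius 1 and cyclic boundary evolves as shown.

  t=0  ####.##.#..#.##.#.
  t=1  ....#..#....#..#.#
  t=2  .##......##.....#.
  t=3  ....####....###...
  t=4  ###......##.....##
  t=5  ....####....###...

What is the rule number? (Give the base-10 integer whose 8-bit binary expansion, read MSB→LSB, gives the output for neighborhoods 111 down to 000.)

  ### -> .   bit 7 = 0  t=0,i=1
  ##. -> .   bit 6 = 0  t=0,i=3
  #.# -> #   bit 5 = 1  t=0,i=4
  #.. -> .   bit 4 = 0  t=0,i=9
  .## -> .   bit 3 = 0  t=0,i=0
  .#. -> .   bit 2 = 0  t=0,i=8
  ..# -> .   bit 1 = 0  t=0,i=10
  ... -> #   bit 0 = 1  t=1,i=1
  bits 00100001 = 33

33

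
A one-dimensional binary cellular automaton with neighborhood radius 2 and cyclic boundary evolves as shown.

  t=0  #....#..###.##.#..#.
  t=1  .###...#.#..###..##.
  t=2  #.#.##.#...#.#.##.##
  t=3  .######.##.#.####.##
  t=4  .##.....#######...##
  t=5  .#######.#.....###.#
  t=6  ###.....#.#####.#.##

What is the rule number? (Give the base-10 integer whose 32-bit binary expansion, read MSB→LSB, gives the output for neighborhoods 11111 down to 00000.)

  [31] ##### => .  t=3,i=3
  [30] ####. => .  t=3,i=5
  [29] ###.# => .  t=0,i=10
  [28] ###.. => .  t=1,i=3
  [27] ##.## => .  t=0,i=11
  [26] ##.#. => #  t=0,i=14
  [25] ##..# => #  t=1,i=15
  [24] ##... => #  t=1,i=4
  [23] #.### => #  t=2,i=18
  [22] #.##. => #  t=0,i=12
  [21] #.#.# => #  t=2,i=2
  [20] #.#.. => .  t=0,i=0
  [19] #..## => #  t=0,i=7
  [18] #..#. => #  t=0,i=17
  [17] #...# => #  t=1,i=5
  [16] #.... => #  t=0,i=2
  [15] .#### => #  t=3,i=2
  [14] .###. => #  t=0,i=9
  [13] .##.# => #  t=0,i=13
  [12] .##.. => #  t=1,i=18
  [11] .#.## => #  t=2,i=3
  [10] .#.#. => .  t=0,i=19
  [9] .#..# => .  t=0,i=6
  [8] .#... => #  t=0,i=1
  [7] ..### => .  t=0,i=8
  [6] ..##. => .  t=1,i=17
  [5] ..#.# => #  t=0,i=18
  [4] ..#.. => .  t=0,i=5
  [3] ...## => #  t=4,i=7
  [2] ...#. => .  t=0,i=4
  [1] ....# => #  t=0,i=3
  [0] ..... => #  t=4,i=5
  bits 00000111111011111111100100101011 = 133167403

133167403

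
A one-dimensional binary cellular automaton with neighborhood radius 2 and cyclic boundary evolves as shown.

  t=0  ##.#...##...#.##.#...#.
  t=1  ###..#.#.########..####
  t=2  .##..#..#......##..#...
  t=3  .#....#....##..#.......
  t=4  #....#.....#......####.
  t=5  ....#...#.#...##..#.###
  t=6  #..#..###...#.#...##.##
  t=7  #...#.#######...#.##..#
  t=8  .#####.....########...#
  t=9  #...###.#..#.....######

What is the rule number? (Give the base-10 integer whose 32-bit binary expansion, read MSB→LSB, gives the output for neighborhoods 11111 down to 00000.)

  [31] ##### => .  t=1,i=0
  [30] ####. => #  t=1,i=1
  [29] ###.# => #  t=4,i=21
  [28] ###.. => #  t=1,i=2
  [27] ##.## => .  t=6,i=20
  [26] ##.#. => #  t=0,i=2
  [25] ##..# => .  t=1,i=3
  [24] ##... => #  t=0,i=9
  [23] #.### => .  t=1,i=9
  [22] #.##. => #  t=0,i=0
  [21] #.#.# => .  t=1,i=7
  [20] #.#.. => .  t=0,i=3
  [19] #..## => .  t=1,i=18
  [18] #..#. => .  t=1,i=4
  [17] #...# => #  t=0,i=5
  [16] #.... => .  t=2,i=10
  [15] .#### => .  t=1,i=10
  [14] .###. => #  t=5,i=21
  [13] .##.# => #  t=0,i=1
  [12] .##.. => .  t=0,i=8
  [11] .#.## => #  t=0,i=13
  [10] .#.#. => .  t=1,i=6
  [9] .#..# => #  t=2,i=6
  [8] .#... => .  t=0,i=4
  [7] ..### => #  t=1,i=19
  [6] ..##. => #  t=0,i=7
  [5] ..#.# => #  t=0,i=12
  [4] ..#.. => .  t=2,i=5
  [3] ...## => .  t=0,i=6
  [2] ...#. => #  t=0,i=11
  [1] ....# => .  t=2,i=13
  [0] ..... => #  t=2,i=11
  bits 01110101010000100110101011100101 = 1967287013

1967287013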